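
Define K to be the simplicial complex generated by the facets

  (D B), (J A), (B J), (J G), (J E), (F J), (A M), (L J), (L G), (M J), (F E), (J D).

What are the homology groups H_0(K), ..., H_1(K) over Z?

Order the vertices as A < B < D < E < F < G < J < L < M. Listing each simplex with vertices in this order, K has dimension 1 with simplices:

  0-simplices (9): A, B, D, E, F, G, J, L, M
  1-simplices (12): AJ, AM, BD, BJ, DJ, EF, EJ, FJ, GJ, GL, JL, JM

giving chain groups C_0 ≅ Z^9, C_1 ≅ Z^12.

Boundary ∂_1: C_1 → C_0 sends each edge [p,q] (with p < q) to q − p. For instance
  ∂EF = F − E.
The resulting 9×12 matrix has rank 8, and its Smith normal form has invariant factors (1,1,1,1,1,1,1,1).

Computing H_k = (kernel of ∂_k) / (image of ∂_{k+1}):

  H_0: rank C_0 − rank ∂_1 = 9 − 8 = 1, and the invariant factors of ∂_1 are all 1, so H_0 ≅ Z.
  H_1: rank ker ∂_1 − rank ∂_2 = (12 − 8) − 0 = 4, and there is no ∂_2, so H_1 ≅ Z^4.

H_0 ≅ Z,  H_1 ≅ Z^4.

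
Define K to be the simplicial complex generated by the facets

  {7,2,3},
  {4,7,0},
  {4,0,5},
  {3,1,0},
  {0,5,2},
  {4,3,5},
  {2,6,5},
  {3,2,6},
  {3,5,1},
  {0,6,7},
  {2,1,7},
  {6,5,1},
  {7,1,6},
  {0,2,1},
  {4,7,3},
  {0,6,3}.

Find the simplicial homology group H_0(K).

Take the total order 0 < 1 < 2 < 3 < 4 < 5 < 6 < 7 on the vertex set. Then K (dimension 2) consists of the simplices:

  0-simplices (8): [0], [1], [2], [3], [4], [5], [6], [7]
  1-simplices (24): (24 of them)
  2-simplices (16): [0,1,2], [0,1,3], [0,2,5], [0,3,6], [0,4,5], [0,4,7], [0,6,7], [1,2,7], [1,3,5], [1,5,6], [1,6,7], [2,3,6], [2,3,7], [2,5,6], [3,4,5], [3,4,7]

Hence C_0 ≅ Z^8, C_1 ≅ Z^24, C_2 ≅ Z^16.

The boundary map ∂_1: C_1 → C_0 maps an edge to its endpoints' difference, ∂[p,q] = q − p.
As a 8×24 matrix over Z this has rank 7, with invariant factors (1,1,1,1,1,1,1).

Boundary ∂_2: C_2 → C_1 acts by ∂[p,q,r] = [q,r] − [p,r] + [p,q]. For instance
  ∂[3,4,5] = [4,5] − [3,5] + [3,4],
  ∂[1,3,5] = [3,5] − [1,5] + [1,3].
This gives a 24×16 integer matrix of rank 15; reducing to Smith normal form yields diagonal entries (1,1,1,1,1,1,1,1,1,1,1,1,1,1,1).

Computing H_k = (kernel of ∂_k) / (image of ∂_{k+1}):

  H_0: rank C_0 − rank ∂_1 = 8 − 7 = 1, and the invariant factors of ∂_1 are all 1, so H_0 = Z.

H_0 = Z.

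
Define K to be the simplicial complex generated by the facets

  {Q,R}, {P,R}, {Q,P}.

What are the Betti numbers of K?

Order the vertices as P < Q < R. Listing each simplex with vertices in this order, K has dimension 1 with simplices:

  0-simplices (3): P, Q, R
  1-simplices (3): PQ, PR, QR

giving chain groups C_0 ≅ Z^3, C_1 ≅ Z^3.

The boundary map ∂_1: C_1 → C_0 is given by ∂[p,q] = [q] − [p]. For instance
  ∂PR = R − P.
This gives a 3×3 integer matrix of rank 2; reducing to Smith normal form yields diagonal entries (1,1).

Reading off H_k = ker ∂_k / im ∂_{k+1}:

  H_0: rank C_0 − rank ∂_1 = 3 − 2 = 1, and the invariant factors of ∂_1 are all 1, so H_0 ≅ Z.
  H_1: rank ker ∂_1 − rank ∂_2 = (3 − 2) − 0 = 1, and there is no ∂_2, so H_1 ≅ Z.

Hence the Betti numbers are b_0 = 1, b_1 = 1.

b_0 = 1, b_1 = 1.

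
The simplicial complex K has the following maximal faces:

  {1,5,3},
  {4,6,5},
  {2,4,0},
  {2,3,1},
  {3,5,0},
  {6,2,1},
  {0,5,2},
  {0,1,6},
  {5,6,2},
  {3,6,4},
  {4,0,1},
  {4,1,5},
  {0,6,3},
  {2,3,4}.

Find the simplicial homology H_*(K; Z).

H_0 ≅ Z,  H_1 ≅ Z^2,  H_2 ≅ Z.

Fix the vertex order 0 < 1 < 2 < 3 < 4 < 5 < 6 and write every simplex with vertices in increasing order. Then dim K = 2 and the simplices of K are:

  0-simplices (7): [0], [1], [2], [3], [4], [5], [6]
  1-simplices (21): [0,1], [0,2], [0,3], [0,4], [0,5], [0,6], [1,2], [1,3], [1,4], [1,5], [1,6], [2,3], [2,4], [2,5], [2,6], [3,4], [3,5], [3,6], [4,5], [4,6], [5,6]
  2-simplices (14): [0,1,4], [0,1,6], [0,2,4], [0,2,5], [0,3,5], [0,3,6], [1,2,3], [1,2,6], [1,3,5], [1,4,5], [2,3,4], [2,5,6], [3,4,6], [4,5,6]

Hence C_0 ≅ Z^7, C_1 ≅ Z^21, C_2 ≅ Z^14.

∂_1: C_1 → C_0 is given by ∂[p,q] = [q] − [p]. For instance
  ∂[0,1] = [1] − [0].
The 7×21 boundary matrix has rank 6 and Smith normal form diag(1,1,1,1,1,1).

Boundary ∂_2: C_2 → C_1 sends each 2-simplex [p,q,r] to [q,r] − [p,r] + [p,q]. For instance
  ∂[3,4,6] = [4,6] − [3,6] + [3,4],
  ∂[0,2,5] = [2,5] − [0,5] + [0,2].
This gives a 21×14 integer matrix of rank 13; reducing to Smith normal form yields diagonal entries (1,1,1,1,1,1,1,1,1,1,1,1,1).

Reading off H_k = ker ∂_k / im ∂_{k+1}:

  H_0: rank C_0 − rank ∂_1 = 7 − 6 = 1, and the invariant factors of ∂_1 are all 1, so H_0 = Z.
  H_1: rank ker ∂_1 − rank ∂_2 = (21 − 6) − 13 = 2, and the invariant factors of ∂_2 are all 1, so H_1 = Z^2.
  H_2: rank ker ∂_2 − rank ∂_3 = (14 − 13) − 0 = 1, and there is no ∂_3, so H_2 = Z.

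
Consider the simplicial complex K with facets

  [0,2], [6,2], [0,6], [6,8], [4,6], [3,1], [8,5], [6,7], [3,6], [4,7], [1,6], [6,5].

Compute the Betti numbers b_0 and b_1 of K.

Order the vertices as 0 < 1 < 2 < 3 < 4 < 5 < 6 < 7 < 8. Listing each simplex with vertices in this order, K has dimension 1 with simplices:

  0-simplices (9): [0], [1], [2], [3], [4], [5], [6], [7], [8]
  1-simplices (12): [0,2], [0,6], [1,3], [1,6], [2,6], [3,6], [4,6], [4,7], [5,6], [5,8], [6,7], [6,8]

so the chain groups are C_0 ≅ Z^9, C_1 ≅ Z^12.

The boundary map ∂_1: C_1 → C_0 sends each edge [p,q] (with p < q) to q − p. For instance
  ∂[0,2] = [2] − [0].
This gives a 9×12 integer matrix of rank 8; reducing to Smith normal form yields diagonal entries (1,1,1,1,1,1,1,1).

Now H_k = ker ∂_k / im ∂_{k+1}, so:

  H_0: rank C_0 − rank ∂_1 = 9 − 8 = 1, and the invariant factors of ∂_1 are all 1, so H_0 ≅ Z.
  H_1: rank ker ∂_1 − rank ∂_2 = (12 − 8) − 0 = 4, and there is no ∂_2, so H_1 ≅ Z^4.

Hence the Betti numbers are b_0 = 1, b_1 = 4.

b_0 = 1, b_1 = 4.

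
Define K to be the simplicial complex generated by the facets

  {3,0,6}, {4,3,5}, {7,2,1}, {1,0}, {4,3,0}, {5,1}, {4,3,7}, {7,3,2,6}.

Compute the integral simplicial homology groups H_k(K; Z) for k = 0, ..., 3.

K has 8 vertices, 17 edges, 9 triangles, 1 3-simplex.
rank ∂_0 = 0, rank ∂_1 = 7 ⇒ b_0 = 8 − 0 − 7 = 1; all invariant factors of ∂_1 are 1 so no torsion. So H_0 = Z.
rank ∂_1 = 7, rank ∂_2 = 8 ⇒ b_1 = 17 − 7 − 8 = 2; all invariant factors of ∂_2 are 1 so no torsion. So H_1 = Z^2.
rank ∂_2 = 8, rank ∂_3 = 1 ⇒ b_2 = 9 − 8 − 1 = 0; all invariant factors of ∂_3 are 1 so no torsion. So H_2 = 0.
rank ∂_3 = 1, rank ∂_4 = 0 ⇒ b_3 = 1 − 1 − 0 = 0. So H_3 = 0.

H_0 = Z,  H_1 = Z^2,  H_2 = 0,  H_3 = 0.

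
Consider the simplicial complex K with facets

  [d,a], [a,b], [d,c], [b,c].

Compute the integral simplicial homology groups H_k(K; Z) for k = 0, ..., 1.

K has 4 vertices, 4 edges.
rank ∂_0 = 0, rank ∂_1 = 3 ⇒ b_0 = 4 − 0 − 3 = 1; all invariant factors of ∂_1 are 1 so no torsion. So H_0 ≅ Z.
rank ∂_1 = 3, rank ∂_2 = 0 ⇒ b_1 = 4 − 3 − 0 = 1. So H_1 ≅ Z.

H_0 = Z,  H_1 = Z.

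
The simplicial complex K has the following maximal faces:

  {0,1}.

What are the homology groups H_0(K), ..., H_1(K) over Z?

H_0 = Z,  H_1 = 0.

Fix the vertex order 0 < 1 and write every simplex with vertices in increasing order. Then dim K = 1 and the simplices of K are:

  0-simplices (2): [0], [1]
  1-simplices (1): [0,1]

Hence C_0 ≅ Z^2, C_1 ≅ Z^1.

∂_1: C_1 → C_0 maps an edge to its endpoints' difference, ∂[p,q] = q − p. For instance
  ∂[0,1] = [1] − [0].
As a 2×1 matrix over Z this has rank 1, with invariant factors (1).

Reading off H_k = ker ∂_k / im ∂_{k+1}:

  H_0: rank C_0 − rank ∂_1 = 2 − 1 = 1, and the invariant factors of ∂_1 are all 1, so H_0 ≅ Z.
  H_1: rank ker ∂_1 − rank ∂_2 = (1 − 1) − 0 = 0, and there is no ∂_2, so H_1 ≅ 0.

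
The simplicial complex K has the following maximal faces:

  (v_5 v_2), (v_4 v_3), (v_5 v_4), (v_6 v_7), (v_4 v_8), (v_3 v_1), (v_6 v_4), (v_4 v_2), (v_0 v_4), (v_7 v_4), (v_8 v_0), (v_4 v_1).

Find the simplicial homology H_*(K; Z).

H_0 = Z,  H_1 = Z^4.

We work with the vertex ordering v_0 < v_1 < v_2 < v_3 < v_4 < v_5 < v_6 < v_7 < v_8. The simplices of K, each written with vertices in increasing order, are:

  0-simplices (9): [v_0], [v_1], [v_2], [v_3], [v_4], [v_5], [v_6], [v_7], [v_8]
  1-simplices (12): [v_0,v_4], [v_0,v_8], [v_1,v_3], [v_1,v_4], [v_2,v_4], [v_2,v_5], [v_3,v_4], [v_4,v_5], [v_4,v_6], [v_4,v_7], [v_4,v_8], [v_6,v_7]

Hence C_0 ≅ Z^9, C_1 ≅ Z^12.

The boundary map ∂_1: C_1 → C_0 is given by ∂[p,q] = [q] − [p]. For instance
  ∂[v_3,v_4] = [v_4] − [v_3].
This gives a 9×12 integer matrix of rank 8; reducing to Smith normal form yields diagonal entries (1,1,1,1,1,1,1,1).

Reading off H_k = ker ∂_k / im ∂_{k+1}:

  H_0: rank C_0 − rank ∂_1 = 9 − 8 = 1, and the invariant factors of ∂_1 are all 1, so H_0 ≅ Z.
  H_1: rank ker ∂_1 − rank ∂_2 = (12 − 8) − 0 = 4, and there is no ∂_2, so H_1 ≅ Z^4.

(K is a triangulation of a wedge of 4 circles.)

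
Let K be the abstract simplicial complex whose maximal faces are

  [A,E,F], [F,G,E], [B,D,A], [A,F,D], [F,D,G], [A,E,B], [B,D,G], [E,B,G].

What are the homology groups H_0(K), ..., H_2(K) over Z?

H_0 ≅ Z,  H_1 = 0,  H_2 ≅ Z.

Order the vertices as A < B < D < E < F < G. Listing each simplex with vertices in this order, K has dimension 2 with simplices:

  0-simplices (6): A, B, D, E, F, G
  1-simplices (12): AB, AD, AE, AF, BD, BE, BG, DF, DG, EF, EG, FG
  2-simplices (8): ABD, ABE, ADF, AEF, BDG, BEG, DFG, EFG

so the chain groups are C_0 ≅ Z^6, C_1 ≅ Z^12, C_2 ≅ Z^8.

Boundary ∂_1: C_1 → C_0 sends each edge [p,q] (with p < q) to q − p.
The resulting 6×12 matrix has rank 5, and its Smith normal form has invariant factors (1,1,1,1,1).

∂_2: C_2 → C_1 sends each 2-simplex [p,q,r] to [q,r] − [p,r] + [p,q]. For instance
  ∂BEG = EG − BG + BE,
  ∂ABE = BE − AE + AB.
This gives a 12×8 integer matrix of rank 7; reducing to Smith normal form yields diagonal entries (1,1,1,1,1,1,1).

From H_k ≅ ker(∂_k) / im(∂_{k+1}) we obtain:

  H_0: rank C_0 − rank ∂_1 = 6 − 5 = 1, and the invariant factors of ∂_1 are all 1, so H_0 = Z.
  H_1: rank ker ∂_1 − rank ∂_2 = (12 − 5) − 7 = 0, and the invariant factors of ∂_2 are all 1, so H_1 = 0.
  H_2: rank ker ∂_2 − rank ∂_3 = (8 − 7) − 0 = 1, and there is no ∂_3, so H_2 = Z.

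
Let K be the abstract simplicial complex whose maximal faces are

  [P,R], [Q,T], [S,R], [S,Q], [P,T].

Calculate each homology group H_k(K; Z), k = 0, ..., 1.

H_0 ≅ Z,  H_1 ≅ Z.

Fix the vertex order P < Q < R < S < T and write every simplex with vertices in increasing order. Then dim K = 1 and the simplices of K are:

  0-simplices (5): P, Q, R, S, T
  1-simplices (5): PR, PT, QS, QT, RS

Hence C_0 ≅ Z^5, C_1 ≅ Z^5.

∂_1: C_1 → C_0 maps an edge to its endpoints' difference, ∂[p,q] = q − p. For instance
  ∂RS = S − R.
This gives a 5×5 integer matrix of rank 4; reducing to Smith normal form yields diagonal entries (1,1,1,1).

Now H_k = ker ∂_k / im ∂_{k+1}, so:

  H_0: rank C_0 − rank ∂_1 = 5 − 4 = 1, and the invariant factors of ∂_1 are all 1, so H_0 = Z.
  H_1: rank ker ∂_1 − rank ∂_2 = (5 − 4) − 0 = 1, and there is no ∂_2, so H_1 = Z.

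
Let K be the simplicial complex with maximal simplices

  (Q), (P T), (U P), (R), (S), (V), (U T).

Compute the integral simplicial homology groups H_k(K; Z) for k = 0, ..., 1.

We work with the vertex ordering P < Q < R < S < T < U < V. The simplices of K, each written with vertices in increasing order, are:

  0-simplices (7): P, Q, R, S, T, U, V
  1-simplices (3): PT, PU, TU

Hence C_0 ≅ Z^7, C_1 ≅ Z^3.

∂_1: C_1 → C_0 maps an edge to its endpoints' difference, ∂[p,q] = q − p.
As a 7×3 matrix over Z this has rank 2, with invariant factors (1,1).

From H_k ≅ ker(∂_k) / im(∂_{k+1}) we obtain:

  H_0: rank C_0 − rank ∂_1 = 7 − 2 = 5, and the invariant factors of ∂_1 are all 1, so H_0 = Z^5.
  H_1: rank ker ∂_1 − rank ∂_2 = (3 − 2) − 0 = 1, and there is no ∂_2, so H_1 = Z.

As a check, the Euler characteristic is 7 − 3 = 4, which agrees with 5 − 1 = 4.

H_0 ≅ Z^5,  H_1 ≅ Z.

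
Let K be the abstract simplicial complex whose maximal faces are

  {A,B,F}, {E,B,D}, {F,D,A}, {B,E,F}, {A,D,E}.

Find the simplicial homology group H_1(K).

H_1 = Z.

We work with the vertex ordering A < B < D < E < F. The simplices of K, each written with vertices in increasing order, are:

  0-simplices (5): A, B, D, E, F
  1-simplices (10): AB, AD, AE, AF, BD, BE, BF, DE, DF, EF
  2-simplices (5): ABF, ADE, ADF, BDE, BEF

Hence C_0 ≅ Z^5, C_1 ≅ Z^10, C_2 ≅ Z^5.

The boundary map ∂_1: C_1 → C_0 sends each edge [p,q] (with p < q) to q − p.
This gives a 5×10 integer matrix of rank 4; reducing to Smith normal form yields diagonal entries (1,1,1,1).

The boundary map ∂_2: C_2 → C_1 maps a triangle to the signed sum of its edges. For instance
  ∂ADF = DF − AF + AD,
  ∂ADE = DE − AE + AD.
The 10×5 boundary matrix has rank 5 and Smith normal form diag(1,1,1,1,1).

Reading off H_k = ker ∂_k / im ∂_{k+1}:

  H_1: rank ker ∂_1 − rank ∂_2 = (10 − 4) − 5 = 1, and the invariant factors of ∂_2 are all 1, so H_1 = Z.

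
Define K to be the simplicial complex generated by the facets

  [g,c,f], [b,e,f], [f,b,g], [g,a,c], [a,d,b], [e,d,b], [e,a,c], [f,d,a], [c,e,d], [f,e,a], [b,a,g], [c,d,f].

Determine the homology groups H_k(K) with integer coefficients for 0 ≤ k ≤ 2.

Order the vertices as a < b < c < d < e < f < g. Listing each simplex with vertices in this order, K has dimension 2 with simplices:

  0-simplices (7): a, b, c, d, e, f, g
  1-simplices (18): ab, ac, ad, ae, af, ag, bd, be, bf, bg, cd, ce, cf, cg, de, df, ef, fg
  2-simplices (12): abd, abg, ace, acg, adf, aef, bde, bef, bfg, cde, cdf, cfg

so the chain groups are C_0 ≅ Z^7, C_1 ≅ Z^18, C_2 ≅ Z^12.

The boundary map ∂_1: C_1 → C_0 maps an edge to its endpoints' difference, ∂[p,q] = q − p. For instance
  ∂de = e − d.
This gives a 7×18 integer matrix of rank 6; reducing to Smith normal form yields diagonal entries (1,1,1,1,1,1).

The boundary map ∂_2: C_2 → C_1 maps a triangle to the signed sum of its edges. For instance
  ∂adf = df − af + ad,
  ∂bef = ef − bf + be.
This gives a 18×12 integer matrix of rank 12; reducing to Smith normal form yields diagonal entries (1,1,1,1,1,1,1,1,1,1,1,2).

From H_k ≅ ker(∂_k) / im(∂_{k+1}) we obtain:

  H_0: rank C_0 − rank ∂_1 = 7 − 6 = 1, and the invariant factors of ∂_1 are all 1, so H_0 ≅ Z.
  H_1: rank ker ∂_1 − rank ∂_2 = (18 − 6) − 12 = 0, and ∂_2 has invariant factor 2 > 1, so H_1 ≅ Z/2Z.
  H_2: rank ker ∂_2 − rank ∂_3 = (12 − 12) − 0 = 0, and there is no ∂_3, so H_2 ≅ 0.

(K is a triangulation of the real projective plane RP^2.)

H_0 = Z,  H_1 = Z/2Z,  H_2 = 0.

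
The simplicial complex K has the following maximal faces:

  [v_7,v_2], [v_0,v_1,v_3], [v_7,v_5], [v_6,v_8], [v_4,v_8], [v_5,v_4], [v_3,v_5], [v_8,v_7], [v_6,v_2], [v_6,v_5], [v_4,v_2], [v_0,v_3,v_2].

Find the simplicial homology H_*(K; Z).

Order the vertices as v_0 < v_1 < v_2 < v_3 < v_4 < v_5 < v_6 < v_7 < v_8. Listing each simplex with vertices in this order, K has dimension 2 with simplices:

  0-simplices (9): [v_0], [v_1], [v_2], [v_3], [v_4], [v_5], [v_6], [v_7], [v_8]
  1-simplices (15): (15 of them)
  2-simplices (2): [v_0,v_1,v_3], [v_0,v_2,v_3]

so the chain groups are C_0 ≅ Z^9, C_1 ≅ Z^15, C_2 ≅ Z^2.

∂_1: C_1 → C_0 is given by ∂[p,q] = [q] − [p].
As a 9×15 matrix over Z this has rank 8, with invariant factors (1,1,1,1,1,1,1,1).

Boundary ∂_2: C_2 → C_1 sends each 2-simplex [p,q,r] to [q,r] − [p,r] + [p,q]. For instance
  ∂[v_0,v_1,v_3] = [v_1,v_3] − [v_0,v_3] + [v_0,v_1],
  ∂[v_0,v_2,v_3] = [v_2,v_3] − [v_0,v_3] + [v_0,v_2].
The resulting 15×2 matrix has rank 2, and its Smith normal form has invariant factors (1,1).

From H_k ≅ ker(∂_k) / im(∂_{k+1}) we obtain:

  H_0: rank C_0 − rank ∂_1 = 9 − 8 = 1, and the invariant factors of ∂_1 are all 1, so H_0 ≅ Z.
  H_1: rank ker ∂_1 − rank ∂_2 = (15 − 8) − 2 = 5, and the invariant factors of ∂_2 are all 1, so H_1 ≅ Z^5.
  H_2: rank ker ∂_2 − rank ∂_3 = (2 − 2) − 0 = 0, and there is no ∂_3, so H_2 ≅ 0.

H_0 ≅ Z,  H_1 ≅ Z^5,  H_2 = 0.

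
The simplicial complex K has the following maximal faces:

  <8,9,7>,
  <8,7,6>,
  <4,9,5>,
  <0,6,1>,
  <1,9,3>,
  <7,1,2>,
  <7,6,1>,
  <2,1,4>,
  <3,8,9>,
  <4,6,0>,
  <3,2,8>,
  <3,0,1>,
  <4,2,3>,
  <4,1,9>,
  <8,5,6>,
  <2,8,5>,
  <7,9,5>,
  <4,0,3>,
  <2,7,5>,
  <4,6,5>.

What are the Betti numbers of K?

Take the total order 0 < 1 < 2 < 3 < 4 < 5 < 6 < 7 < 8 < 9 on the vertex set. Then K (dimension 2) consists of the simplices:

  0-simplices (10): [0], [1], [2], [3], [4], [5], [6], [7], [8], [9]
  1-simplices (30): (30 of them)
  2-simplices (20): (20 of them)

giving chain groups C_0 ≅ Z^10, C_1 ≅ Z^30, C_2 ≅ Z^20.

The boundary map ∂_1: C_1 → C_0 is given by ∂[p,q] = [q] − [p]. For instance
  ∂[0,3] = [3] − [0].
The resulting 10×30 matrix has rank 9, and its Smith normal form has invariant factors (1,1,1,1,1,1,1,1,1).

∂_2: C_2 → C_1 acts by ∂[p,q,r] = [q,r] − [p,r] + [p,q]. For instance
  ∂[4,5,9] = [5,9] − [4,9] + [4,5],
  ∂[7,8,9] = [8,9] − [7,9] + [7,8].
This gives a 30×20 integer matrix of rank 20; reducing to Smith normal form yields diagonal entries (1,1,1,1,1,1,1,1,1,1,1,1,1,1,1,1,1,1,1,2).

Computing H_k = (kernel of ∂_k) / (image of ∂_{k+1}):

  H_0: rank C_0 − rank ∂_1 = 10 − 9 = 1, and the invariant factors of ∂_1 are all 1, so H_0 ≅ Z.
  H_1: rank ker ∂_1 − rank ∂_2 = (30 − 9) − 20 = 1, and ∂_2 has invariant factor 2 > 1, so H_1 ≅ Z ⊕ Z/2.
  H_2: rank ker ∂_2 − rank ∂_3 = (20 − 20) − 0 = 0, and there is no ∂_3, so H_2 ≅ 0.

As a check, the Euler characteristic is 10 − 30 + 20 = 0, which agrees with 1 − 1 + 0 = 0.
(K is a triangulation of the Klein bottle.)

Hence the Betti numbers are b_0 = 1, b_1 = 1, b_2 = 0.

b_0 = 1, b_1 = 1, b_2 = 0.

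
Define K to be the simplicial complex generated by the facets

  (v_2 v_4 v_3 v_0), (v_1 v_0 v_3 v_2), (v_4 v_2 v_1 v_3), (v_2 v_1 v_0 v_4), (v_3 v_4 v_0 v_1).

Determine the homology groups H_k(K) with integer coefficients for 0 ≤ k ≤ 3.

H_0 ≅ Z,  H_1 = 0,  H_2 = 0,  H_3 ≅ Z.

Fix the vertex order v_0 < v_1 < v_2 < v_3 < v_4 and write every simplex with vertices in increasing order. Then dim K = 3 and the simplices of K are:

  0-simplices (5): [v_0], [v_1], [v_2], [v_3], [v_4]
  1-simplices (10): [v_0,v_1], [v_0,v_2], [v_0,v_3], [v_0,v_4], [v_1,v_2], [v_1,v_3], [v_1,v_4], [v_2,v_3], [v_2,v_4], [v_3,v_4]
  2-simplices (10): [v_0,v_1,v_2], [v_0,v_1,v_3], [v_0,v_1,v_4], [v_0,v_2,v_3], [v_0,v_2,v_4], [v_0,v_3,v_4], [v_1,v_2,v_3], [v_1,v_2,v_4], [v_1,v_3,v_4], [v_2,v_3,v_4]
  3-simplices (5): [v_0,v_1,v_2,v_3], [v_0,v_1,v_2,v_4], [v_0,v_1,v_3,v_4], [v_0,v_2,v_3,v_4], [v_1,v_2,v_3,v_4]

giving chain groups C_0 ≅ Z^5, C_1 ≅ Z^10, C_2 ≅ Z^10, C_3 ≅ Z^5.

The boundary map ∂_1: C_1 → C_0 is given by ∂[p,q] = [q] − [p].
The resulting 5×10 matrix has rank 4, and its Smith normal form has invariant factors (1,1,1,1).

The boundary map ∂_2: C_2 → C_1 maps a triangle to the signed sum of its edges. For instance
  ∂[v_1,v_3,v_4] = [v_3,v_4] − [v_1,v_4] + [v_1,v_3],
  ∂[v_0,v_1,v_3] = [v_1,v_3] − [v_0,v_3] + [v_0,v_1].
As a 10×10 matrix over Z this has rank 6, with invariant factors (1,1,1,1,1,1).

∂_3: C_3 → C_2 sends each 3-simplex σ to the alternating sum Σ_i (−1)^i (σ with its i-th vertex removed). For instance
  ∂[v_0,v_1,v_2,v_3] = [v_1,v_2,v_3] − [v_0,v_2,v_3] + [v_0,v_1,v_3] − [v_0,v_1,v_2],
  ∂[v_0,v_2,v_3,v_4] = [v_2,v_3,v_4] − [v_0,v_3,v_4] + [v_0,v_2,v_4] − [v_0,v_2,v_3].
As a 10×5 matrix over Z this has rank 4, with invariant factors (1,1,1,1).

Reading off H_k = ker ∂_k / im ∂_{k+1}:

  H_0: rank C_0 − rank ∂_1 = 5 − 4 = 1, and the invariant factors of ∂_1 are all 1, so H_0 = Z.
  H_1: rank ker ∂_1 − rank ∂_2 = (10 − 4) − 6 = 0, and the invariant factors of ∂_2 are all 1, so H_1 = 0.
  H_2: rank ker ∂_2 − rank ∂_3 = (10 − 6) − 4 = 0, and the invariant factors of ∂_3 are all 1, so H_2 = 0.
  H_3: rank ker ∂_3 − rank ∂_4 = (5 − 4) − 0 = 1, and there is no ∂_4, so H_3 = Z.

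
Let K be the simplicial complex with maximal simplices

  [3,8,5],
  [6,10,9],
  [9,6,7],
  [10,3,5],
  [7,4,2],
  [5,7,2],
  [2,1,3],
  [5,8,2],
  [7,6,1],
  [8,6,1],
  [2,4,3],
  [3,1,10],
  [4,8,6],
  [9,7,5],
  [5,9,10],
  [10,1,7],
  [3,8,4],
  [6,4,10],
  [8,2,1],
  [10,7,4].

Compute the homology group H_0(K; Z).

Order the vertices as 1 < 2 < 3 < 4 < 5 < 6 < 7 < 8 < 9 < 10. Listing each simplex with vertices in this order, K has dimension 2 with simplices:

  0-simplices (10): [1], [2], [3], [4], [5], [6], [7], [8], [9], [10]
  1-simplices (30): (30 of them)
  2-simplices (20): (20 of them)

so the chain groups are C_0 ≅ Z^10, C_1 ≅ Z^30, C_2 ≅ Z^20.

The boundary map ∂_1: C_1 → C_0 is given by ∂[p,q] = [q] − [p]. For instance
  ∂[2,8] = [8] − [2].
As a 10×30 matrix over Z this has rank 9, with invariant factors (1,1,1,1,1,1,1,1,1).

The boundary map ∂_2: C_2 → C_1 sends each 2-simplex [p,q,r] to [q,r] − [p,r] + [p,q]. For instance
  ∂[5,9,10] = [9,10] − [5,10] + [5,9],
  ∂[1,2,3] = [2,3] − [1,3] + [1,2].
The resulting 30×20 matrix has rank 20, and its Smith normal form has invariant factors (1,1,1,1,1,1,1,1,1,1,1,1,1,1,1,1,1,1,1,2).

Now H_k = ker ∂_k / im ∂_{k+1}, so:

  H_0: rank C_0 − rank ∂_1 = 10 − 9 = 1, and the invariant factors of ∂_1 are all 1, so H_0 ≅ Z.

H_0 ≅ Z.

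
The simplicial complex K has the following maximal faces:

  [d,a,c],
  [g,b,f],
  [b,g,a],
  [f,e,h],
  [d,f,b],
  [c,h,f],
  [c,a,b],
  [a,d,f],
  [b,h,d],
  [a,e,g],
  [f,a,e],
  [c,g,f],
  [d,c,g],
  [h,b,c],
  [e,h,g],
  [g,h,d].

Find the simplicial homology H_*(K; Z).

H_0 = Z,  H_1 = Z^2,  H_2 = Z.

We work with the vertex ordering a < b < c < d < e < f < g < h. The simplices of K, each written with vertices in increasing order, are:

  0-simplices (8): a, b, c, d, e, f, g, h
  1-simplices (24): ab, ac, ad, ae, af, ag, bc, bd, bf, bg, bh, cd, cf, cg, ch, df, dg, dh, ef, eg, eh, fg, fh, gh
  2-simplices (16): abc, abg, acd, adf, aef, aeg, bch, bdf, bdh, bfg, cdg, cfg, cfh, dgh, efh, egh

Hence C_0 ≅ Z^8, C_1 ≅ Z^24, C_2 ≅ Z^16.

The boundary map ∂_1: C_1 → C_0 maps an edge to its endpoints' difference, ∂[p,q] = q − p. For instance
  ∂fg = g − f.
As a 8×24 matrix over Z this has rank 7, with invariant factors (1,1,1,1,1,1,1).

Boundary ∂_2: C_2 → C_1 acts by ∂[p,q,r] = [q,r] − [p,r] + [p,q]. For instance
  ∂bfg = fg − bg + bf,
  ∂cfh = fh − ch + cf.
As a 24×16 matrix over Z this has rank 15, with invariant factors (1,1,1,1,1,1,1,1,1,1,1,1,1,1,1).

Computing H_k = (kernel of ∂_k) / (image of ∂_{k+1}):

  H_0: rank C_0 − rank ∂_1 = 8 − 7 = 1, and the invariant factors of ∂_1 are all 1, so H_0 ≅ Z.
  H_1: rank ker ∂_1 − rank ∂_2 = (24 − 7) − 15 = 2, and the invariant factors of ∂_2 are all 1, so H_1 ≅ Z^2.
  H_2: rank ker ∂_2 − rank ∂_3 = (16 − 15) − 0 = 1, and there is no ∂_3, so H_2 ≅ Z.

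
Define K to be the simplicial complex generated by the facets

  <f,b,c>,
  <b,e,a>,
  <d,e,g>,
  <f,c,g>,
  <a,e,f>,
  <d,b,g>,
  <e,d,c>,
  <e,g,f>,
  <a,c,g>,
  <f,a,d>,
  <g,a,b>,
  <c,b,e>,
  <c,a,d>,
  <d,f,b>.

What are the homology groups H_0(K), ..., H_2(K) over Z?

H_0 = Z,  H_1 = Z^2,  H_2 = Z.

We work with the vertex ordering a < b < c < d < e < f < g. The simplices of K, each written with vertices in increasing order, are:

  0-simplices (7): a, b, c, d, e, f, g
  1-simplices (21): ab, ac, ad, ae, af, ag, bc, bd, be, bf, bg, cd, ce, cf, cg, de, df, dg, ef, eg, fg
  2-simplices (14): abe, abg, acd, acg, adf, aef, bce, bcf, bdf, bdg, cde, cfg, deg, efg

giving chain groups C_0 ≅ Z^7, C_1 ≅ Z^21, C_2 ≅ Z^14.

∂_1: C_1 → C_0 sends each edge [p,q] (with p < q) to q − p.
This gives a 7×21 integer matrix of rank 6; reducing to Smith normal form yields diagonal entries (1,1,1,1,1,1).

∂_2: C_2 → C_1 sends each 2-simplex [p,q,r] to [q,r] − [p,r] + [p,q]. For instance
  ∂abg = bg − ag + ab,
  ∂cde = de − ce + cd.
The resulting 21×14 matrix has rank 13, and its Smith normal form has invariant factors (1,1,1,1,1,1,1,1,1,1,1,1,1).

Now H_k = ker ∂_k / im ∂_{k+1}, so:

  H_0: rank C_0 − rank ∂_1 = 7 − 6 = 1, and the invariant factors of ∂_1 are all 1, so H_0 ≅ Z.
  H_1: rank ker ∂_1 − rank ∂_2 = (21 − 6) − 13 = 2, and the invariant factors of ∂_2 are all 1, so H_1 ≅ Z^2.
  H_2: rank ker ∂_2 − rank ∂_3 = (14 − 13) − 0 = 1, and there is no ∂_3, so H_2 ≅ Z.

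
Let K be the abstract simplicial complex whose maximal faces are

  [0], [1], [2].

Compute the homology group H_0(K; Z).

K has 3 vertices.
rank ∂_0 = 0, rank ∂_1 = 0 ⇒ b_0 = 3 − 0 − 0 = 3. So H_0 = Z^3.

H_0 = Z^3.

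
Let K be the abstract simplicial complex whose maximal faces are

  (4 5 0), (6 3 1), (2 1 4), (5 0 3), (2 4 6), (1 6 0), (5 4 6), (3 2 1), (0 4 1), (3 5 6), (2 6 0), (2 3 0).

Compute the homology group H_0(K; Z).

Order the vertices as 0 < 1 < 2 < 3 < 4 < 5 < 6. Listing each simplex with vertices in this order, K has dimension 2 with simplices:

  0-simplices (7): [0], [1], [2], [3], [4], [5], [6]
  1-simplices (18): [0,1], [0,2], [0,3], [0,4], [0,5], [0,6], [1,2], [1,3], [1,4], [1,6], [2,3], [2,4], [2,6], [3,5], [3,6], [4,5], [4,6], [5,6]
  2-simplices (12): [0,1,4], [0,1,6], [0,2,3], [0,2,6], [0,3,5], [0,4,5], [1,2,3], [1,2,4], [1,3,6], [2,4,6], [3,5,6], [4,5,6]

giving chain groups C_0 ≅ Z^7, C_1 ≅ Z^18, C_2 ≅ Z^12.

∂_1: C_1 → C_0 sends each edge [p,q] (with p < q) to q − p.
As a 7×18 matrix over Z this has rank 6, with invariant factors (1,1,1,1,1,1).

The boundary map ∂_2: C_2 → C_1 maps a triangle to the signed sum of its edges. For instance
  ∂[1,3,6] = [3,6] − [1,6] + [1,3],
  ∂[0,4,5] = [4,5] − [0,5] + [0,4].
The 18×12 boundary matrix has rank 12 and Smith normal form diag(1,1,1,1,1,1,1,1,1,1,1,2).

Reading off H_k = ker ∂_k / im ∂_{k+1}:

  H_0: rank C_0 − rank ∂_1 = 7 − 6 = 1, and the invariant factors of ∂_1 are all 1, so H_0 = Z.

H_0 = Z.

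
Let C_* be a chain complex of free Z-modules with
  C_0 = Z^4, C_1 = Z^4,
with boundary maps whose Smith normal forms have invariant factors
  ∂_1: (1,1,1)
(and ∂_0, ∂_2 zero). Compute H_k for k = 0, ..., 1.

H_0 ≅ Z,  H_1 ≅ Z.

H_0: b_0 = 4 − 0 − 3 = 1; torsion from ∂_1 factors > 1: none. So H_0 ≅ Z.
H_1: b_1 = 4 − 3 − 0 = 1; torsion from ∂_2 factors > 1: none. So H_1 ≅ Z.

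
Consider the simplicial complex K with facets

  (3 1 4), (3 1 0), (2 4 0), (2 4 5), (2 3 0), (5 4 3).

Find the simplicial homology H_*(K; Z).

Order the vertices as 0 < 1 < 2 < 3 < 4 < 5. Listing each simplex with vertices in this order, K has dimension 2 with simplices:

  0-simplices (6): [0], [1], [2], [3], [4], [5]
  1-simplices (12): [0,1], [0,2], [0,3], [0,4], [1,3], [1,4], [2,3], [2,4], [2,5], [3,4], [3,5], [4,5]
  2-simplices (6): [0,1,3], [0,2,3], [0,2,4], [1,3,4], [2,4,5], [3,4,5]

so the chain groups are C_0 ≅ Z^6, C_1 ≅ Z^12, C_2 ≅ Z^6.

The boundary map ∂_1: C_1 → C_0 sends each edge [p,q] (with p < q) to q − p.
The resulting 6×12 matrix has rank 5, and its Smith normal form has invariant factors (1,1,1,1,1).

The boundary map ∂_2: C_2 → C_1 acts by ∂[p,q,r] = [q,r] − [p,r] + [p,q]. For instance
  ∂[0,2,3] = [2,3] − [0,3] + [0,2],
  ∂[2,4,5] = [4,5] − [2,5] + [2,4].
As a 12×6 matrix over Z this has rank 6, with invariant factors (1,1,1,1,1,1).

From H_k ≅ ker(∂_k) / im(∂_{k+1}) we obtain:

  H_0: rank C_0 − rank ∂_1 = 6 − 5 = 1, and the invariant factors of ∂_1 are all 1, so H_0 = Z.
  H_1: rank ker ∂_1 − rank ∂_2 = (12 − 5) − 6 = 1, and the invariant factors of ∂_2 are all 1, so H_1 = Z.
  H_2: rank ker ∂_2 − rank ∂_3 = (6 − 6) − 0 = 0, and there is no ∂_3, so H_2 = 0.

As a check, the Euler characteristic is 6 − 12 + 6 = 0, which agrees with 1 − 1 + 0 = 0.

H_0 = Z,  H_1 = Z,  H_2 = 0.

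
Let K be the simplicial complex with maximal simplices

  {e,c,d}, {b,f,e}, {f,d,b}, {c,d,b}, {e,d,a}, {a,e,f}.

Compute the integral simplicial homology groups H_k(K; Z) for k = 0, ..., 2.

K has 6 vertices, 12 edges, 6 triangles.
rank ∂_0 = 0, rank ∂_1 = 5 ⇒ b_0 = 6 − 0 − 5 = 1; all invariant factors of ∂_1 are 1 so no torsion. So H_0 = Z.
rank ∂_1 = 5, rank ∂_2 = 6 ⇒ b_1 = 12 − 5 − 6 = 1; all invariant factors of ∂_2 are 1 so no torsion. So H_1 = Z.
rank ∂_2 = 6, rank ∂_3 = 0 ⇒ b_2 = 6 − 6 − 0 = 0. So H_2 = 0.

H_0 ≅ Z,  H_1 ≅ Z,  H_2 = 0.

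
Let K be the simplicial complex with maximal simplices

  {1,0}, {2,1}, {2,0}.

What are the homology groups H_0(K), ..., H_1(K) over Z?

K has 3 vertices, 3 edges.
rank ∂_0 = 0, rank ∂_1 = 2 ⇒ b_0 = 3 − 0 − 2 = 1; all invariant factors of ∂_1 are 1 so no torsion. So H_0 = Z.
rank ∂_1 = 2, rank ∂_2 = 0 ⇒ b_1 = 3 − 2 − 0 = 1. So H_1 = Z.

H_0 ≅ Z,  H_1 ≅ Z.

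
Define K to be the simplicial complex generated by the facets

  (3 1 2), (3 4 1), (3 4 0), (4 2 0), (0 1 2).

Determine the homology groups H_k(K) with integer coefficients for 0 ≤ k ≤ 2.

H_0 = Z,  H_1 = Z,  H_2 = 0.

Take the total order 0 < 1 < 2 < 3 < 4 on the vertex set. Then K (dimension 2) consists of the simplices:

  0-simplices (5): [0], [1], [2], [3], [4]
  1-simplices (10): [0,1], [0,2], [0,3], [0,4], [1,2], [1,3], [1,4], [2,3], [2,4], [3,4]
  2-simplices (5): [0,1,2], [0,2,4], [0,3,4], [1,2,3], [1,3,4]

so the chain groups are C_0 ≅ Z^5, C_1 ≅ Z^10, C_2 ≅ Z^5.

Boundary ∂_1: C_1 → C_0 is given by ∂[p,q] = [q] − [p].
The 5×10 boundary matrix has rank 4 and Smith normal form diag(1,1,1,1).

Boundary ∂_2: C_2 → C_1 maps a triangle to the signed sum of its edges. For instance
  ∂[0,1,2] = [1,2] − [0,2] + [0,1],
  ∂[0,2,4] = [2,4] − [0,4] + [0,2].
The resulting 10×5 matrix has rank 5, and its Smith normal form has invariant factors (1,1,1,1,1).

Computing H_k = (kernel of ∂_k) / (image of ∂_{k+1}):

  H_0: rank C_0 − rank ∂_1 = 5 − 4 = 1, and the invariant factors of ∂_1 are all 1, so H_0 = Z.
  H_1: rank ker ∂_1 − rank ∂_2 = (10 − 4) − 5 = 1, and the invariant factors of ∂_2 are all 1, so H_1 = Z.
  H_2: rank ker ∂_2 − rank ∂_3 = (5 − 5) − 0 = 0, and there is no ∂_3, so H_2 = 0.

As a check, the Euler characteristic is 5 − 10 + 5 = 0, which agrees with 1 − 1 + 0 = 0.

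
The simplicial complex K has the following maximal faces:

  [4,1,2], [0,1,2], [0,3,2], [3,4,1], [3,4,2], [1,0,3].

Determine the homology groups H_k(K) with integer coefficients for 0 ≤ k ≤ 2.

Order the vertices as 0 < 1 < 2 < 3 < 4. Listing each simplex with vertices in this order, K has dimension 2 with simplices:

  0-simplices (5): [0], [1], [2], [3], [4]
  1-simplices (9): [0,1], [0,2], [0,3], [1,2], [1,3], [1,4], [2,3], [2,4], [3,4]
  2-simplices (6): [0,1,2], [0,1,3], [0,2,3], [1,2,4], [1,3,4], [2,3,4]

so the chain groups are C_0 ≅ Z^5, C_1 ≅ Z^9, C_2 ≅ Z^6.

Boundary ∂_1: C_1 → C_0 sends each edge [p,q] (with p < q) to q − p.
This gives a 5×9 integer matrix of rank 4; reducing to Smith normal form yields diagonal entries (1,1,1,1).

Boundary ∂_2: C_2 → C_1 sends each 2-simplex [p,q,r] to [q,r] − [p,r] + [p,q]. For instance
  ∂[2,3,4] = [3,4] − [2,4] + [2,3],
  ∂[0,1,2] = [1,2] − [0,2] + [0,1].
The resulting 9×6 matrix has rank 5, and its Smith normal form has invariant factors (1,1,1,1,1).

Computing H_k = (kernel of ∂_k) / (image of ∂_{k+1}):

  H_0: rank C_0 − rank ∂_1 = 5 − 4 = 1, and the invariant factors of ∂_1 are all 1, so H_0 ≅ Z.
  H_1: rank ker ∂_1 − rank ∂_2 = (9 − 4) − 5 = 0, and the invariant factors of ∂_2 are all 1, so H_1 ≅ 0.
  H_2: rank ker ∂_2 − rank ∂_3 = (6 − 5) − 0 = 1, and there is no ∂_3, so H_2 ≅ Z.

As a check, the Euler characteristic is 5 − 9 + 6 = 2, which agrees with 1 − 0 + 1 = 2.
(K is a triangulation of the 2-sphere S^2.)

H_0 ≅ Z,  H_1 = 0,  H_2 ≅ Z.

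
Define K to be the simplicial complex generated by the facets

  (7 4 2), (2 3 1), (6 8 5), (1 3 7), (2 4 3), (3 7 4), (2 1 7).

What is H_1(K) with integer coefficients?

H_1 = 0.

Take the total order 1 < 2 < 3 < 4 < 5 < 6 < 7 < 8 on the vertex set. Then K (dimension 2) consists of the simplices:

  0-simplices (8): [1], [2], [3], [4], [5], [6], [7], [8]
  1-simplices (12): [1,2], [1,3], [1,7], [2,3], [2,4], [2,7], [3,4], [3,7], [4,7], [5,6], [5,8], [6,8]
  2-simplices (7): [1,2,3], [1,2,7], [1,3,7], [2,3,4], [2,4,7], [3,4,7], [5,6,8]

giving chain groups C_0 ≅ Z^8, C_1 ≅ Z^12, C_2 ≅ Z^7.

Boundary ∂_1: C_1 → C_0 sends each edge [p,q] (with p < q) to q − p.
The 8×12 boundary matrix has rank 6 and Smith normal form diag(1,1,1,1,1,1).

Boundary ∂_2: C_2 → C_1 acts by ∂[p,q,r] = [q,r] − [p,r] + [p,q]. For instance
  ∂[2,4,7] = [4,7] − [2,7] + [2,4],
  ∂[2,3,4] = [3,4] − [2,4] + [2,3].
This gives a 12×7 integer matrix of rank 6; reducing to Smith normal form yields diagonal entries (1,1,1,1,1,1).

Now H_k = ker ∂_k / im ∂_{k+1}, so:

  H_1: rank ker ∂_1 − rank ∂_2 = (12 − 6) − 6 = 0, and the invariant factors of ∂_2 are all 1, so H_1 ≅ 0.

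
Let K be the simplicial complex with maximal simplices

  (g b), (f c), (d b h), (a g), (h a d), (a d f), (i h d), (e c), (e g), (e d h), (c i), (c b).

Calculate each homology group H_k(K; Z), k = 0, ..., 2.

We work with the vertex ordering a < b < c < d < e < f < g < h < i. The simplices of K, each written with vertices in increasing order, are:

  0-simplices (9): a, b, c, d, e, f, g, h, i
  1-simplices (18): ad, af, ag, ah, bc, bd, bg, bh, ce, cf, ci, de, df, dh, di, eg, eh, hi
  2-simplices (5): adf, adh, bdh, deh, dhi

Hence C_0 ≅ Z^9, C_1 ≅ Z^18, C_2 ≅ Z^5.

∂_1: C_1 → C_0 is given by ∂[p,q] = [q] − [p]. For instance
  ∂hi = i − h.
The resulting 9×18 matrix has rank 8, and its Smith normal form has invariant factors (1,1,1,1,1,1,1,1).

∂_2: C_2 → C_1 acts by ∂[p,q,r] = [q,r] − [p,r] + [p,q]. For instance
  ∂bdh = dh − bh + bd,
  ∂dhi = hi − di + dh.
This gives a 18×5 integer matrix of rank 5; reducing to Smith normal form yields diagonal entries (1,1,1,1,1).

From H_k ≅ ker(∂_k) / im(∂_{k+1}) we obtain:

  H_0: rank C_0 − rank ∂_1 = 9 − 8 = 1, and the invariant factors of ∂_1 are all 1, so H_0 ≅ Z.
  H_1: rank ker ∂_1 − rank ∂_2 = (18 − 8) − 5 = 5, and the invariant factors of ∂_2 are all 1, so H_1 ≅ Z^5.
  H_2: rank ker ∂_2 − rank ∂_3 = (5 − 5) − 0 = 0, and there is no ∂_3, so H_2 ≅ 0.

H_0 ≅ Z,  H_1 ≅ Z^5,  H_2 = 0.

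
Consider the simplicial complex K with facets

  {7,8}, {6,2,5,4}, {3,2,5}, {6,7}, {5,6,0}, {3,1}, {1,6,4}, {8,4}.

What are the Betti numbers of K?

b_0 = 1, b_1 = 2, b_2 = 0, b_3 = 0.

Take the total order 0 < 1 < 2 < 3 < 4 < 5 < 6 < 7 < 8 on the vertex set. Then K (dimension 3) consists of the simplices:

  0-simplices (9): [0], [1], [2], [3], [4], [5], [6], [7], [8]
  1-simplices (16): [0,5], [0,6], [1,3], [1,4], [1,6], [2,3], [2,4], [2,5], [2,6], [3,5], [4,5], [4,6], [4,8], [5,6], [6,7], [7,8]
  2-simplices (7): [0,5,6], [1,4,6], [2,3,5], [2,4,5], [2,4,6], [2,5,6], [4,5,6]
  3-simplices (1): [2,4,5,6]

so the chain groups are C_0 ≅ Z^9, C_1 ≅ Z^16, C_2 ≅ Z^7, C_3 ≅ Z^1.

The boundary map ∂_1: C_1 → C_0 sends each edge [p,q] (with p < q) to q − p. For instance
  ∂[5,6] = [6] − [5].
This gives a 9×16 integer matrix of rank 8; reducing to Smith normal form yields diagonal entries (1,1,1,1,1,1,1,1).

The boundary map ∂_2: C_2 → C_1 maps a triangle to the signed sum of its edges. For instance
  ∂[4,5,6] = [5,6] − [4,6] + [4,5],
  ∂[2,4,6] = [4,6] − [2,6] + [2,4].
This gives a 16×7 integer matrix of rank 6; reducing to Smith normal form yields diagonal entries (1,1,1,1,1,1).

Boundary ∂_3: C_3 → C_2 sends each 3-simplex σ to the alternating sum Σ_i (−1)^i (σ with its i-th vertex removed). For instance
  ∂[2,4,5,6] = [4,5,6] − [2,5,6] + [2,4,6] − [2,4,5].
The resulting 7×1 matrix has rank 1, and its Smith normal form has invariant factors (1).

From H_k ≅ ker(∂_k) / im(∂_{k+1}) we obtain:

  H_0: rank C_0 − rank ∂_1 = 9 − 8 = 1, and the invariant factors of ∂_1 are all 1, so H_0 ≅ Z.
  H_1: rank ker ∂_1 − rank ∂_2 = (16 − 8) − 6 = 2, and the invariant factors of ∂_2 are all 1, so H_1 ≅ Z^2.
  H_2: rank ker ∂_2 − rank ∂_3 = (7 − 6) − 1 = 0, and the invariant factors of ∂_3 are all 1, so H_2 ≅ 0.
  H_3: rank ker ∂_3 − rank ∂_4 = (1 − 1) − 0 = 0, and there is no ∂_4, so H_3 ≅ 0.

As a check, the Euler characteristic is 9 − 16 + 7 − 1 = -1, which agrees with 1 − 2 + 0 − 0 = -1.

Hence the Betti numbers are b_0 = 1, b_1 = 2, b_2 = 0, b_3 = 0.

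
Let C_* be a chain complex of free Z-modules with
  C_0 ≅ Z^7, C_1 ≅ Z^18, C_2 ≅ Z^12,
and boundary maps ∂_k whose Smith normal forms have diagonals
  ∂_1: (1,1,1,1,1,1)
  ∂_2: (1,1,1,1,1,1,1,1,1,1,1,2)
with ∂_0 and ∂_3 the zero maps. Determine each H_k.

H_0: b_0 = 7 − 0 − 6 = 1; torsion from ∂_1 factors > 1: none. So H_0 = Z.
H_1: b_1 = 18 − 6 − 12 = 0; torsion from ∂_2 factors > 1: [2]. So H_1 = Z/2.
H_2: b_2 = 12 − 12 − 0 = 0; torsion from ∂_3 factors > 1: none. So H_2 = 0.

H_0 = Z,  H_1 = Z/2,  H_2 = 0.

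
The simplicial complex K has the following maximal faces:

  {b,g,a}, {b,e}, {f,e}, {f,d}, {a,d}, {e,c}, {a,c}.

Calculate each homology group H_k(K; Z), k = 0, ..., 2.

H_0 ≅ Z,  H_1 ≅ Z^2,  H_2 = 0.

Order the vertices as a < b < c < d < e < f < g. Listing each simplex with vertices in this order, K has dimension 2 with simplices:

  0-simplices (7): a, b, c, d, e, f, g
  1-simplices (9): ab, ac, ad, ag, be, bg, ce, df, ef
  2-simplices (1): abg

Hence C_0 ≅ Z^7, C_1 ≅ Z^9, C_2 ≅ Z^1.

The boundary map ∂_1: C_1 → C_0 maps an edge to its endpoints' difference, ∂[p,q] = q − p. For instance
  ∂ce = e − c.
This gives a 7×9 integer matrix of rank 6; reducing to Smith normal form yields diagonal entries (1,1,1,1,1,1).

Boundary ∂_2: C_2 → C_1 maps a triangle to the signed sum of its edges. For instance
  ∂abg = bg − ag + ab.
This gives a 9×1 integer matrix of rank 1; reducing to Smith normal form yields diagonal entries (1).

From H_k ≅ ker(∂_k) / im(∂_{k+1}) we obtain:

  H_0: rank C_0 − rank ∂_1 = 7 − 6 = 1, and the invariant factors of ∂_1 are all 1, so H_0 ≅ Z.
  H_1: rank ker ∂_1 − rank ∂_2 = (9 − 6) − 1 = 2, and the invariant factors of ∂_2 are all 1, so H_1 ≅ Z^2.
  H_2: rank ker ∂_2 − rank ∂_3 = (1 − 1) − 0 = 0, and there is no ∂_3, so H_2 ≅ 0.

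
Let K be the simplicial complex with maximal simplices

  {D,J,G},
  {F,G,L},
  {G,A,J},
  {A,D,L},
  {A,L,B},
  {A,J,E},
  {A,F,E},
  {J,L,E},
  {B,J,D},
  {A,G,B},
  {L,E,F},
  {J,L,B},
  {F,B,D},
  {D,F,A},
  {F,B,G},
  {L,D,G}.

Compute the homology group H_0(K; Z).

Order the vertices as A < B < D < E < F < G < J < L. Listing each simplex with vertices in this order, K has dimension 2 with simplices:

  0-simplices (8): A, B, D, E, F, G, J, L
  1-simplices (24): AB, AD, AE, AF, AG, AJ, AL, BD, BF, BG, BJ, BL, DF, DG, DJ, DL, EF, EJ, EL, FG, FL, GJ, GL, JL
  2-simplices (16): ABG, ABL, ADF, ADL, AEF, AEJ, AGJ, BDF, BDJ, BFG, BJL, DGJ, DGL, EFL, EJL, FGL

Hence C_0 ≅ Z^8, C_1 ≅ Z^24, C_2 ≅ Z^16.

∂_1: C_1 → C_0 maps an edge to its endpoints' difference, ∂[p,q] = q − p.
This gives a 8×24 integer matrix of rank 7; reducing to Smith normal form yields diagonal entries (1,1,1,1,1,1,1).

∂_2: C_2 → C_1 acts by ∂[p,q,r] = [q,r] − [p,r] + [p,q]. For instance
  ∂DGJ = GJ − DJ + DG,
  ∂BFG = FG − BG + BF.
The resulting 24×16 matrix has rank 15, and its Smith normal form has invariant factors (1,1,1,1,1,1,1,1,1,1,1,1,1,1,1).

Reading off H_k = ker ∂_k / im ∂_{k+1}:

  H_0: rank C_0 − rank ∂_1 = 8 − 7 = 1, and the invariant factors of ∂_1 are all 1, so H_0 ≅ Z.

H_0 ≅ Z.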